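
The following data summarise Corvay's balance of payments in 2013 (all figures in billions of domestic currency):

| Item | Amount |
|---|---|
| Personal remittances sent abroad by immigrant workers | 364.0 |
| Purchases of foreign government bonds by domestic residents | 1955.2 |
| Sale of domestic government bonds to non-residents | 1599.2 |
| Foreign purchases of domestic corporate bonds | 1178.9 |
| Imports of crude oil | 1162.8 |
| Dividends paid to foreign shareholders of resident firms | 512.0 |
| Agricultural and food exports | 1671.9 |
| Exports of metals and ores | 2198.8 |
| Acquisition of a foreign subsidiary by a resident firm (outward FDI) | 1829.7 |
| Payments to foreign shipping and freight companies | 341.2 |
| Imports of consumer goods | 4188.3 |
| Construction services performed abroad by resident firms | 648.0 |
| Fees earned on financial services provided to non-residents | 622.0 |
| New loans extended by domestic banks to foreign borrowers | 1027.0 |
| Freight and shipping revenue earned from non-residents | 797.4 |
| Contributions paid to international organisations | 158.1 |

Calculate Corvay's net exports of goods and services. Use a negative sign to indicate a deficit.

Goods: 2198.8 - 1162.8 - 4188.3 + 1671.9 = -1480.4
Services: -341.2 + 797.4 + 648.0 + 622.0 = 1726.2
Trade balance = -1480.4 + 1726.2 = 245.8
(Excluded from the trade balance — secondary income: personal remittances sent abroad by immigrant workers 364.0, contributions paid to international organisations 158.1; financial account: purchases of foreign government bonds by domestic residents 1955.2, sale of domestic government bonds to non-residents 1599.2, foreign purchases of domestic corporate bonds 1178.9, acquisition of a foreign subsidiary by a resident firm (outward FDI) 1829.7, new loans extended by domestic banks to foreign borrowers 1027.0; primary income: dividends paid to foreign shareholders of resident firms 512.0.)

245.8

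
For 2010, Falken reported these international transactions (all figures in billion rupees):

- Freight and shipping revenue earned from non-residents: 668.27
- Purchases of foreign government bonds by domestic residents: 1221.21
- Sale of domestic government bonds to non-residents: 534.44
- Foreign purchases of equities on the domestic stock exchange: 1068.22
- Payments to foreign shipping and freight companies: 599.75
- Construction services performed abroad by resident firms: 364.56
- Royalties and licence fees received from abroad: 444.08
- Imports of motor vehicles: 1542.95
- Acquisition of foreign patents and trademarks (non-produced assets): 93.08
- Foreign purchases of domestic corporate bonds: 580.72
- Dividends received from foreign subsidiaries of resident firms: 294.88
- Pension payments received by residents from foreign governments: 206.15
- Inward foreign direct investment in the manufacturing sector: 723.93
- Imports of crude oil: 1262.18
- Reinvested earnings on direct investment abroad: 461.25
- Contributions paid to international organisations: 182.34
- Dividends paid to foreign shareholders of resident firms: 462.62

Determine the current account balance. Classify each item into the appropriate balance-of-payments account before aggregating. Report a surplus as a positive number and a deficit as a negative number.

-1610.65

Goods: -1542.95 - 1262.18 = -2805.13
Services: 444.08 - 599.75 + 668.27 + 364.56 = 877.16
Primary income: 294.88 - 462.62 + 461.25 = 293.51
Secondary income: 206.15 - 182.34 = 23.81
Current account = (-2805.13) + 877.16 + 293.51 + 23.81 = -1610.65
(Excluded from the current account — financial account: purchases of foreign government bonds by domestic residents 1221.21, sale of domestic government bonds to non-residents 534.44, foreign purchases of equities on the domestic stock exchange 1068.22, foreign purchases of domestic corporate bonds 580.72, inward foreign direct investment in the manufacturing sector 723.93; capital account: acquisition of foreign patents and trademarks (non-produced assets) 93.08.)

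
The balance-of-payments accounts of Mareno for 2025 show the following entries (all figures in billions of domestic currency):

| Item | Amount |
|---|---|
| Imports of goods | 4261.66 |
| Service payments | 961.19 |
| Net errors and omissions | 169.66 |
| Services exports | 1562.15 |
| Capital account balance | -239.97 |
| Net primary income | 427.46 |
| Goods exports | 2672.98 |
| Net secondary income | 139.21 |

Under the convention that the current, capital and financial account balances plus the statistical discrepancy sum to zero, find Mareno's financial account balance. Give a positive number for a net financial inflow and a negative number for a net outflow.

491.36

Goods balance = 2672.98 - 4261.66 = -1588.68
Services balance = 1562.15 - 961.19 = 600.96
Trade balance (goods + services) = -1588.68 + 600.96 = -987.72
Net primary income = 427.46
Net secondary income = 139.21
Current account = -987.72 + 427.46 + 139.21 = -421.05
Financial account = -(-421.05 + (-239.97) + 169.66) = 491.36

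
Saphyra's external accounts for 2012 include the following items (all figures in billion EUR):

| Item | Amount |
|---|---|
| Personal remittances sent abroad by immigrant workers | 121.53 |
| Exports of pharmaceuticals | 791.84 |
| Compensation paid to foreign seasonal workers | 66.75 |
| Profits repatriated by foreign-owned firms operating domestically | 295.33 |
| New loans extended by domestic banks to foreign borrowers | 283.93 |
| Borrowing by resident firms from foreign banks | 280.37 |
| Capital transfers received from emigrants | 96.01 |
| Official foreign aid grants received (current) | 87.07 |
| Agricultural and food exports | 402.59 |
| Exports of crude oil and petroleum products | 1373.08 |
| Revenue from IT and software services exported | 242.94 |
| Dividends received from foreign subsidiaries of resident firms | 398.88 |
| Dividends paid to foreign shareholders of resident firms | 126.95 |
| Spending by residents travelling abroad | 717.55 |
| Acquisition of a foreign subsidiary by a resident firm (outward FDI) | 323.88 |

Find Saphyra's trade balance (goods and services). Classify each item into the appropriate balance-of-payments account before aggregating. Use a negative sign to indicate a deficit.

2092.90

Goods: 791.84 + 1373.08 + 402.59 = 2567.51
Services: 242.94 - 717.55 = -474.61
Trade balance = 2567.51 + (-474.61) = 2092.90
(Excluded from the trade balance — secondary income: personal remittances sent abroad by immigrant workers 121.53, official foreign aid grants received (current) 87.07; primary income: compensation paid to foreign seasonal workers 66.75, profits repatriated by foreign-owned firms operating domestically 295.33, dividends received from foreign subsidiaries of resident firms 398.88, dividends paid to foreign shareholders of resident firms 126.95; financial account: new loans extended by domestic banks to foreign borrowers 283.93, borrowing by resident firms from foreign banks 280.37, acquisition of a foreign subsidiary by a resident firm (outward FDI) 323.88; capital account: capital transfers received from emigrants 96.01.)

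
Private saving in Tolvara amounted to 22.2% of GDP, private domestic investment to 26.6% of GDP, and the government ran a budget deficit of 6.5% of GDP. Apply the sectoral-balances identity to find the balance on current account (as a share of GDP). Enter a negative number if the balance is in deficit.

-10.9

By the sectoral-balances identity, CA = (S_private - I) + (T - G).
Private balance = 22.2 - 26.6 = -4.4
Government balance (T - G) = -6.5
CA = -4.4 + (-6.5) = -10.9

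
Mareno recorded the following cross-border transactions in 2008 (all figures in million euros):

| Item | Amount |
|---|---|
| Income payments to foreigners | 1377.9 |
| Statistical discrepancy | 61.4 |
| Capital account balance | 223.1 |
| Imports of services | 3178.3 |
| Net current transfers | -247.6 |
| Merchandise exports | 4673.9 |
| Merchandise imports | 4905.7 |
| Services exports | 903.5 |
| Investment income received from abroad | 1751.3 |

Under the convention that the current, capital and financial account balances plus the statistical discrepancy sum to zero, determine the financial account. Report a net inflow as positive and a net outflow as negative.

Goods balance = 4673.9 - 4905.7 = -231.8
Services balance = 903.5 - 3178.3 = -2274.8
Trade balance (goods + services) = -231.8 + (-2274.8) = -2506.6
Net primary income = 1751.3 - 1377.9 = 373.4
Net secondary income = -247.6
Current account = -2506.6 + 373.4 + (-247.6) = -2380.8
Financial account = -(-2380.8 + 223.1 + 61.4) = 2096.3

2096.3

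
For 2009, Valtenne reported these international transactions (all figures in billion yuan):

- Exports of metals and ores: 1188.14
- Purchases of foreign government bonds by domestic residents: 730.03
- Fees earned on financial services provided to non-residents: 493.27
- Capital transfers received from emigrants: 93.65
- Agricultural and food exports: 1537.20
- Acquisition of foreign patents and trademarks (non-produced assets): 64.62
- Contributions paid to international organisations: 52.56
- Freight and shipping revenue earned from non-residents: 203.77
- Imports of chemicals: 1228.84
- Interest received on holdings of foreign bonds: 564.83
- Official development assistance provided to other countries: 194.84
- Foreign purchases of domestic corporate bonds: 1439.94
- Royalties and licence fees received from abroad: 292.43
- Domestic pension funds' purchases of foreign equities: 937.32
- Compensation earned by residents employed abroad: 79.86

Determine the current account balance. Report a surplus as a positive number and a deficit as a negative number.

Goods: -1228.84 + 1537.20 + 1188.14 = 1496.50
Services: 292.43 + 203.77 + 493.27 = 989.47
Primary income: 79.86 + 564.83 = 644.69
Secondary income: -52.56 - 194.84 = -247.40
Current account = 1496.50 + 989.47 + 644.69 + (-247.40) = 2883.26
(Excluded from the current account — financial account: purchases of foreign government bonds by domestic residents 730.03, foreign purchases of domestic corporate bonds 1439.94, domestic pension funds' purchases of foreign equities 937.32; capital account: capital transfers received from emigrants 93.65, acquisition of foreign patents and trademarks (non-produced assets) 64.62.)

2883.26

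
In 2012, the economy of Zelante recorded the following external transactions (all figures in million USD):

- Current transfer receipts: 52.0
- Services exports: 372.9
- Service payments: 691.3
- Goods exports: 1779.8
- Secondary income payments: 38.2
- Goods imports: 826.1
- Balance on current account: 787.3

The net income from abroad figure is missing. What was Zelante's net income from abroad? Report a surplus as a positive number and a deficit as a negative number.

138.2

Current account = goods balance + services balance + net primary income + net secondary income
Sum of the known components = 649.1
Net income from abroad = CA - (known components) = 787.3 - 649.1 = 138.2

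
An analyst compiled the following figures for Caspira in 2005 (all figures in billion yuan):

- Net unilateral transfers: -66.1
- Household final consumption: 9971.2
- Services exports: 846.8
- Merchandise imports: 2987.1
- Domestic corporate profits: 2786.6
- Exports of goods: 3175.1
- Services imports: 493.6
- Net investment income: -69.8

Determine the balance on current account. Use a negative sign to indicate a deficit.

Goods balance = 3175.1 - 2987.1 = 188.0
Services balance = 846.8 - 493.6 = 353.2
Trade balance (goods + services) = 188.0 + 353.2 = 541.2
Net primary income = -69.8
Net secondary income = -66.1
Current account = 541.2 + (-69.8) + (-66.1) = 405.3

405.3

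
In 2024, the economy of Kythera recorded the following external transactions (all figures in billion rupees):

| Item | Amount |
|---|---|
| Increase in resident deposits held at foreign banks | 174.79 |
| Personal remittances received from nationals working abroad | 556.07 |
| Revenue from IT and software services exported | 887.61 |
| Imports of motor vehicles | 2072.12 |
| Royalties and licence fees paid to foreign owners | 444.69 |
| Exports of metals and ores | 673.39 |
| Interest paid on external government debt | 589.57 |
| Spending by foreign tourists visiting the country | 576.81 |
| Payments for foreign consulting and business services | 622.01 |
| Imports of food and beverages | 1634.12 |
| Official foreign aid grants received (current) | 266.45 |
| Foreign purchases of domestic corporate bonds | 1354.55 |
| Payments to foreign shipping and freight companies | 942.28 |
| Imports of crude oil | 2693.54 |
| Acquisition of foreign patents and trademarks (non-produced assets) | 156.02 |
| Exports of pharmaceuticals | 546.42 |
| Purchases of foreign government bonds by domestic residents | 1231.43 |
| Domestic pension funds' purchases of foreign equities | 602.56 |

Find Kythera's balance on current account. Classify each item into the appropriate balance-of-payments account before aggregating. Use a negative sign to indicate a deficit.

-5491.58

Goods: -2693.54 + 546.42 + 673.39 - 2072.12 - 1634.12 = -5179.97
Services: 887.61 - 444.69 + 576.81 - 622.01 - 942.28 = -544.56
Primary income: -589.57
Secondary income: 266.45 + 556.07 = 822.52
Current account = (-5179.97) + (-544.56) + (-589.57) + 822.52 = -5491.58
(Excluded from the current account — financial account: increase in resident deposits held at foreign banks 174.79, foreign purchases of domestic corporate bonds 1354.55, purchases of foreign government bonds by domestic residents 1231.43, domestic pension funds' purchases of foreign equities 602.56; capital account: acquisition of foreign patents and trademarks (non-produced assets) 156.02.)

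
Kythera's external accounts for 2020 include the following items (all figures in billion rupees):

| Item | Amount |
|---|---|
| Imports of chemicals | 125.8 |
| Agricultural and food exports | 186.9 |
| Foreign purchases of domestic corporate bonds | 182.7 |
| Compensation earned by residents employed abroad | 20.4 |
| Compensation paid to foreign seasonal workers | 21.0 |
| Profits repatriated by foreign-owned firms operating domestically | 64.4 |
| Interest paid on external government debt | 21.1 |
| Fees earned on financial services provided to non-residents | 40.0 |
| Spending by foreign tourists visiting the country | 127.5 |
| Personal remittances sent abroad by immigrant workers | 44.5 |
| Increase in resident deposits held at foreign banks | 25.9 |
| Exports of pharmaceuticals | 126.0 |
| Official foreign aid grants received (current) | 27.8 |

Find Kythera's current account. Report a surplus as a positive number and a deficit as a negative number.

Goods: 126.0 + 186.9 - 125.8 = 187.1
Services: 40.0 + 127.5 = 167.5
Primary income: -21.0 + 20.4 - 64.4 - 21.1 = -86.1
Secondary income: -44.5 + 27.8 = -16.7
Current account = 187.1 + 167.5 + (-86.1) + (-16.7) = 251.8
(Excluded from the current account — financial account: foreign purchases of domestic corporate bonds 182.7, increase in resident deposits held at foreign banks 25.9.)

251.8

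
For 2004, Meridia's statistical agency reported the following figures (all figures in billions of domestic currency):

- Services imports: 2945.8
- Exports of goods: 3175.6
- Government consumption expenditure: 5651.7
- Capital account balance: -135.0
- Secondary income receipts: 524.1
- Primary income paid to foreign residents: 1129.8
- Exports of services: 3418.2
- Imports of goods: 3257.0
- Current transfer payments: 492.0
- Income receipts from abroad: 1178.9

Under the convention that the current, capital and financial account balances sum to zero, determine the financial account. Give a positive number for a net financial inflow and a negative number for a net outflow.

Goods balance = 3175.6 - 3257.0 = -81.4
Services balance = 3418.2 - 2945.8 = 472.4
Trade balance (goods + services) = -81.4 + 472.4 = 391.0
Net primary income = 1178.9 - 1129.8 = 49.1
Net secondary income = 524.1 - 492.0 = 32.1
Current account = 391.0 + 49.1 + 32.1 = 472.2
Financial account = -(472.2 + (-135.0)) = -337.2

-337.2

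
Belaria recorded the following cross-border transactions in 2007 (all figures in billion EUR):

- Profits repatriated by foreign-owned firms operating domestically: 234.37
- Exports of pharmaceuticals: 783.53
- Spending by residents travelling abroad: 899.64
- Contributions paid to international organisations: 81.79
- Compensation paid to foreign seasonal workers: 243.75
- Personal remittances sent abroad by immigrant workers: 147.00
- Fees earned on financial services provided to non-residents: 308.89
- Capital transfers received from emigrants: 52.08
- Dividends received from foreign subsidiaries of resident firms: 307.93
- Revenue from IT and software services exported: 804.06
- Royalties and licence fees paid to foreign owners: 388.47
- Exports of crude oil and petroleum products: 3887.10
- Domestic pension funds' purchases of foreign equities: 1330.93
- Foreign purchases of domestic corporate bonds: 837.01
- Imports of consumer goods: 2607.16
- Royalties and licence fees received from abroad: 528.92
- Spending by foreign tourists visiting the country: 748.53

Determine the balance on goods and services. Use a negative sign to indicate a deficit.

Goods: 3887.10 + 783.53 - 2607.16 = 2063.47
Services: -899.64 + 804.06 - 388.47 + 528.92 + 748.53 + 308.89 = 1102.29
Trade balance = 2063.47 + 1102.29 = 3165.76
(Excluded from the trade balance — primary income: profits repatriated by foreign-owned firms operating domestically 234.37, compensation paid to foreign seasonal workers 243.75, dividends received from foreign subsidiaries of resident firms 307.93; secondary income: contributions paid to international organisations 81.79, personal remittances sent abroad by immigrant workers 147.00; capital account: capital transfers received from emigrants 52.08; financial account: domestic pension funds' purchases of foreign equities 1330.93, foreign purchases of domestic corporate bonds 837.01.)

3165.76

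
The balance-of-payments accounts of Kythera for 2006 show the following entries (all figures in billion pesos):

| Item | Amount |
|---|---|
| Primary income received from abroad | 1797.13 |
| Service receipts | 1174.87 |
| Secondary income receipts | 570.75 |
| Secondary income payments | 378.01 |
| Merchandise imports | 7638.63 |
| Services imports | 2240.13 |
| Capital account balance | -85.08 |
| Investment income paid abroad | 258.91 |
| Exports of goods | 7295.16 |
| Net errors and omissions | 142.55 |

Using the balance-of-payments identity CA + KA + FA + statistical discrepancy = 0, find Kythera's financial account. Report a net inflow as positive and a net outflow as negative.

Goods balance = 7295.16 - 7638.63 = -343.47
Services balance = 1174.87 - 2240.13 = -1065.26
Trade balance (goods + services) = -343.47 + (-1065.26) = -1408.73
Net primary income = 1797.13 - 258.91 = 1538.22
Net secondary income = 570.75 - 378.01 = 192.74
Current account = -1408.73 + 1538.22 + 192.74 = 322.23
Financial account = -(322.23 + (-85.08) + 142.55) = -379.70

-379.70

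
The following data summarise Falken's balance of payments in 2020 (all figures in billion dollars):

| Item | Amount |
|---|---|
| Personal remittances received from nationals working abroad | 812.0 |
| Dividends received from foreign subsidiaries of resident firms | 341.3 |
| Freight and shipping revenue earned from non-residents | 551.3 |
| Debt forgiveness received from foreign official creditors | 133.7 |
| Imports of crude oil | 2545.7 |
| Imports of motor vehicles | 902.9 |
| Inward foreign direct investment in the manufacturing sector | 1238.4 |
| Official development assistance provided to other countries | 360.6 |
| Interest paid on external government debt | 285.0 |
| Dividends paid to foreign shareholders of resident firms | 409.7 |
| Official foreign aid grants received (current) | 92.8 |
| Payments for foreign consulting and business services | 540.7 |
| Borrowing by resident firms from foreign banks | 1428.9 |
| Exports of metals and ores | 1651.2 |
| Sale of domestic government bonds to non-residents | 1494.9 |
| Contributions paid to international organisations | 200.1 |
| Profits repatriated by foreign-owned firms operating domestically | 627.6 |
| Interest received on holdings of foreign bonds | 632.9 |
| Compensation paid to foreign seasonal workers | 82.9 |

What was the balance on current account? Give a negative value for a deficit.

Goods: -2545.7 + 1651.2 - 902.9 = -1797.4
Services: -540.7 + 551.3 = 10.6
Primary income: 341.3 - 627.6 - 82.9 - 285.0 - 409.7 + 632.9 = -431.0
Secondary income: 812.0 - 200.1 + 92.8 - 360.6 = 344.1
Current account = (-1797.4) + 10.6 + (-431.0) + 344.1 = -1873.7
(Excluded from the current account — capital account: debt forgiveness received from foreign official creditors 133.7; financial account: inward foreign direct investment in the manufacturing sector 1238.4, borrowing by resident firms from foreign banks 1428.9, sale of domestic government bonds to non-residents 1494.9.)

-1873.7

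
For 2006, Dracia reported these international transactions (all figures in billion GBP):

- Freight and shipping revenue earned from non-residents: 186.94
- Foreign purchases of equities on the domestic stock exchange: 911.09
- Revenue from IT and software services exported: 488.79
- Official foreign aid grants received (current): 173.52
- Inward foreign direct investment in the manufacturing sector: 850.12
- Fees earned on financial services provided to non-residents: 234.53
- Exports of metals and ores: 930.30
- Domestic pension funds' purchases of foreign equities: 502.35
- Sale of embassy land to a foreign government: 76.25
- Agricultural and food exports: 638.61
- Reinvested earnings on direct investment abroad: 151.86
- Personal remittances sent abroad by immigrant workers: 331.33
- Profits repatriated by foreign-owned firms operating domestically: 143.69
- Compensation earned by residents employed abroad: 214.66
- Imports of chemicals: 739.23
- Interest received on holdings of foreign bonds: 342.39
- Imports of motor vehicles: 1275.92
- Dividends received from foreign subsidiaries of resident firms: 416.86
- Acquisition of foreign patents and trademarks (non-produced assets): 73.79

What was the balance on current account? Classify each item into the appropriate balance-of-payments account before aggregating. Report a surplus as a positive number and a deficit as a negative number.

1288.29

Goods: -739.23 - 1275.92 + 930.30 + 638.61 = -446.24
Services: 488.79 + 234.53 + 186.94 = 910.26
Primary income: 151.86 + 214.66 + 416.86 + 342.39 - 143.69 = 982.08
Secondary income: -331.33 + 173.52 = -157.81
Current account = (-446.24) + 910.26 + 982.08 + (-157.81) = 1288.29
(Excluded from the current account — financial account: foreign purchases of equities on the domestic stock exchange 911.09, inward foreign direct investment in the manufacturing sector 850.12, domestic pension funds' purchases of foreign equities 502.35; capital account: sale of embassy land to a foreign government 76.25, acquisition of foreign patents and trademarks (non-produced assets) 73.79.)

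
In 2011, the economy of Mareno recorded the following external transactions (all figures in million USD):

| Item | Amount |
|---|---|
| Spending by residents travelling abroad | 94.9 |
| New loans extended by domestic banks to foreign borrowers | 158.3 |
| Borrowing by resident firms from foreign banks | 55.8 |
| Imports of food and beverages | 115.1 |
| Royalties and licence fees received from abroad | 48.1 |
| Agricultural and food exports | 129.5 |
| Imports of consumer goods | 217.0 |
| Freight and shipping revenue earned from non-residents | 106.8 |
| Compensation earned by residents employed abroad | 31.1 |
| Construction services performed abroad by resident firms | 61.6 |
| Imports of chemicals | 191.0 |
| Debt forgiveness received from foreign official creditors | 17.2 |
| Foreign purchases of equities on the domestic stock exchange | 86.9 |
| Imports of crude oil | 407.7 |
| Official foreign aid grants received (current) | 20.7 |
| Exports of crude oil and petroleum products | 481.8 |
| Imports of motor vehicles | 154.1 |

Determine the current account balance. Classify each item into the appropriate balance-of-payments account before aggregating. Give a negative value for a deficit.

Goods: -154.1 - 407.7 + 129.5 - 217.0 - 191.0 + 481.8 - 115.1 = -473.6
Services: 106.8 - 94.9 + 48.1 + 61.6 = 121.6
Primary income: 31.1
Secondary income: 20.7
Current account = (-473.6) + 121.6 + 31.1 + 20.7 = -300.2
(Excluded from the current account — financial account: new loans extended by domestic banks to foreign borrowers 158.3, borrowing by resident firms from foreign banks 55.8, foreign purchases of equities on the domestic stock exchange 86.9; capital account: debt forgiveness received from foreign official creditors 17.2.)

-300.2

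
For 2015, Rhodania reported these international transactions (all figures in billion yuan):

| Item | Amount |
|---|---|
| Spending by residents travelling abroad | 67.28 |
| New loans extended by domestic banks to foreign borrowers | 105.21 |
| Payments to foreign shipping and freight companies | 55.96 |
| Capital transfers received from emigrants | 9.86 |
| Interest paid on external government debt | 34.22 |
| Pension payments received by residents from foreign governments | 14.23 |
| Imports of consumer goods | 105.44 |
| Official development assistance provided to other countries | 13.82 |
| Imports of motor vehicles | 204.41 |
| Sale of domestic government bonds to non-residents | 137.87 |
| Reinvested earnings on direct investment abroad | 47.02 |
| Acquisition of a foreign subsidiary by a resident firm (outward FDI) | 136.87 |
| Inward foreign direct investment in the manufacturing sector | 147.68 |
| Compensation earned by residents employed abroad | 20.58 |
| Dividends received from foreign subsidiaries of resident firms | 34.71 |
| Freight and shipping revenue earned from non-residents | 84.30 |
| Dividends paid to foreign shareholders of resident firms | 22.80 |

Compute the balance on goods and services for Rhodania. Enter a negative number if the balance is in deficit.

-348.79

Goods: -105.44 - 204.41 = -309.85
Services: -55.96 + 84.30 - 67.28 = -38.94
Trade balance = -309.85 + (-38.94) = -348.79
(Excluded from the trade balance — financial account: new loans extended by domestic banks to foreign borrowers 105.21, sale of domestic government bonds to non-residents 137.87, acquisition of a foreign subsidiary by a resident firm (outward FDI) 136.87, inward foreign direct investment in the manufacturing sector 147.68; capital account: capital transfers received from emigrants 9.86; primary income: interest paid on external government debt 34.22, reinvested earnings on direct investment abroad 47.02, compensation earned by residents employed abroad 20.58, dividends received from foreign subsidiaries of resident firms 34.71, dividends paid to foreign shareholders of resident firms 22.80; secondary income: pension payments received by residents from foreign governments 14.23, official development assistance provided to other countries 13.82.)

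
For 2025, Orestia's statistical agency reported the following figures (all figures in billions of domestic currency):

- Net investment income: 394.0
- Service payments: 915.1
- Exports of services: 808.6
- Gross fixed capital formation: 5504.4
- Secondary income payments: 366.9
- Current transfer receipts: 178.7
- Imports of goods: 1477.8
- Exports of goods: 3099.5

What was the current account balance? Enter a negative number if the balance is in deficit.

Goods balance = 3099.5 - 1477.8 = 1621.7
Services balance = 808.6 - 915.1 = -106.5
Trade balance (goods + services) = 1621.7 + (-106.5) = 1515.2
Net primary income = 394.0
Net secondary income = 178.7 - 366.9 = -188.2
Current account = 1515.2 + 394.0 + (-188.2) = 1721.0

1721.0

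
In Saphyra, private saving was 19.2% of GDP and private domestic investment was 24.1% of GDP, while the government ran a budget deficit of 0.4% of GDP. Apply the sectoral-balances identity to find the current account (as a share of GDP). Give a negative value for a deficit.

-5.3

By the sectoral-balances identity, CA = (S_private - I) + (T - G).
Private balance = 19.2 - 24.1 = -4.9
Government balance (T - G) = -0.4
CA = -4.9 + (-0.4) = -5.3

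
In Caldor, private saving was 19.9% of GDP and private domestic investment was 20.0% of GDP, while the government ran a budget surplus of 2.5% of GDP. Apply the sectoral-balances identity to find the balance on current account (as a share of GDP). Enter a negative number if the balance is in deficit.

By the sectoral-balances identity, CA = (S_private - I) + (T - G).
Private balance = 19.9 - 20.0 = -0.1
Government balance (T - G) = 2.5
CA = -0.1 + 2.5 = 2.4

2.4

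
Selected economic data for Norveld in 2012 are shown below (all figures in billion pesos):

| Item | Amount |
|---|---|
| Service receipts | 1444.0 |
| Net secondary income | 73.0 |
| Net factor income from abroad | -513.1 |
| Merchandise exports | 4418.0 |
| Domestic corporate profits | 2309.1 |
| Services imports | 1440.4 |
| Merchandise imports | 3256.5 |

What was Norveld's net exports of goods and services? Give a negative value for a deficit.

1165.1

Goods balance = 4418.0 - 3256.5 = 1161.5
Services balance = 1444.0 - 1440.4 = 3.6
Trade balance (goods + services) = 1161.5 + 3.6 = 1165.1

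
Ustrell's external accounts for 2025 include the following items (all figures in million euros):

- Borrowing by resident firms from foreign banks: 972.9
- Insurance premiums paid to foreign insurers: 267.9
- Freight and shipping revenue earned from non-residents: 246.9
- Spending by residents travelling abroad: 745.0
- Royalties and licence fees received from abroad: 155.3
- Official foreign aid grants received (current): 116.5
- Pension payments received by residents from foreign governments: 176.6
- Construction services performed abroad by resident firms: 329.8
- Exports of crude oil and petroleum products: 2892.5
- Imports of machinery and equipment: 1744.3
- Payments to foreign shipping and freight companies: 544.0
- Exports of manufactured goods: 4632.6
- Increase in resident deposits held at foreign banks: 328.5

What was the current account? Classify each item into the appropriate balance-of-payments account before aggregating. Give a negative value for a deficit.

5249.0

Goods: 4632.6 + 2892.5 - 1744.3 = 5780.8
Services: 246.9 + 155.3 - 745.0 + 329.8 - 544.0 - 267.9 = -824.9
Secondary income: 176.6 + 116.5 = 293.1
Current account = 5780.8 + (-824.9) + 293.1 = 5249.0
(Excluded from the current account — financial account: borrowing by resident firms from foreign banks 972.9, increase in resident deposits held at foreign banks 328.5.)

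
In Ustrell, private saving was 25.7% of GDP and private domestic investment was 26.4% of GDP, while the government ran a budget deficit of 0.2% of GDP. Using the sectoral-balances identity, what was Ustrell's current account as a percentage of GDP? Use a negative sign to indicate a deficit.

By the sectoral-balances identity, CA = (S_private - I) + (T - G).
Private balance = 25.7 - 26.4 = -0.7
Government balance (T - G) = -0.2
CA = -0.7 + (-0.2) = -0.9

-0.9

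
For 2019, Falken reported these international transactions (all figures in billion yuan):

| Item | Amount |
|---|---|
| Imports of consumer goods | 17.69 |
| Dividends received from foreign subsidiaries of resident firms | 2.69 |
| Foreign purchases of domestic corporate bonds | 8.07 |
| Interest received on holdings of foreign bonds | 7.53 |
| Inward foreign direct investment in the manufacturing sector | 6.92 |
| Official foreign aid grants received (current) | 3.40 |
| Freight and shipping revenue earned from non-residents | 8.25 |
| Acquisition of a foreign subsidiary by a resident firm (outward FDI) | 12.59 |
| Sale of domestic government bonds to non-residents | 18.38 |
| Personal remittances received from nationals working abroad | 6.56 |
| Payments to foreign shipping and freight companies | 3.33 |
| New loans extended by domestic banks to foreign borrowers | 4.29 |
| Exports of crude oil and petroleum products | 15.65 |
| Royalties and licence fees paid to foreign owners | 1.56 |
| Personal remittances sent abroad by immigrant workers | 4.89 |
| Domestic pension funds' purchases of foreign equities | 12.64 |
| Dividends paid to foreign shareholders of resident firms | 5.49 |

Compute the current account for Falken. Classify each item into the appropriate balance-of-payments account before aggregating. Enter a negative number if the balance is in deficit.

Goods: 15.65 - 17.69 = -2.04
Services: -3.33 - 1.56 + 8.25 = 3.36
Primary income: 7.53 + 2.69 - 5.49 = 4.73
Secondary income: 3.40 + 6.56 - 4.89 = 5.07
Current account = (-2.04) + 3.36 + 4.73 + 5.07 = 11.12
(Excluded from the current account — financial account: foreign purchases of domestic corporate bonds 8.07, inward foreign direct investment in the manufacturing sector 6.92, acquisition of a foreign subsidiary by a resident firm (outward FDI) 12.59, sale of domestic government bonds to non-residents 18.38, new loans extended by domestic banks to foreign borrowers 4.29, domestic pension funds' purchases of foreign equities 12.64.)

11.12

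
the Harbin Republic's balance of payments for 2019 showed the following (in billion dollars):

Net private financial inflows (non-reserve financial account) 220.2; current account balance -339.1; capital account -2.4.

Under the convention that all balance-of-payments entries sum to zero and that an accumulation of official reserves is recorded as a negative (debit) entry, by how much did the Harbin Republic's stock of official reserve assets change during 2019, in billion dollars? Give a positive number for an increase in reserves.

Official reserve transactions balance = -((-339.1) + (-2.4) + 220.2) = 121.3
An accumulation of reserves is recorded as a debit (negative entry), so the change in the stock of reserves is the negative of that balance.
Change in official reserves = -(121.3) = -121.3

-121.3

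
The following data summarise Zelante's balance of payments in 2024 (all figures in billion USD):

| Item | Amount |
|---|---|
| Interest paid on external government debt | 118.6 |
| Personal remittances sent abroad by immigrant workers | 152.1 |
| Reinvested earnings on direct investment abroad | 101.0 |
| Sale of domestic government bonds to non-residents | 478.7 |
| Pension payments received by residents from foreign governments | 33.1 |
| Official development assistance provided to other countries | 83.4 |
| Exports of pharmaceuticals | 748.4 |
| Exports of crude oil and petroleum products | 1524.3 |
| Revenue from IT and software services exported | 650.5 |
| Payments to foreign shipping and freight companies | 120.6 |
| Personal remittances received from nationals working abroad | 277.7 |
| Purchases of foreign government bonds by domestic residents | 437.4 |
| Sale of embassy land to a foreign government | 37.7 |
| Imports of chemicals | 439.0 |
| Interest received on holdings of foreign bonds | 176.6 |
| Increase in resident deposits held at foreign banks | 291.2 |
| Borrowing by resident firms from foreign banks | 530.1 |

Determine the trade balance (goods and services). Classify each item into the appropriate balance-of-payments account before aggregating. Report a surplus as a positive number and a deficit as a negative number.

2363.6

Goods: 1524.3 - 439.0 + 748.4 = 1833.7
Services: -120.6 + 650.5 = 529.9
Trade balance = 1833.7 + 529.9 = 2363.6
(Excluded from the trade balance — primary income: interest paid on external government debt 118.6, reinvested earnings on direct investment abroad 101.0, interest received on holdings of foreign bonds 176.6; secondary income: personal remittances sent abroad by immigrant workers 152.1, pension payments received by residents from foreign governments 33.1, official development assistance provided to other countries 83.4, personal remittances received from nationals working abroad 277.7; financial account: sale of domestic government bonds to non-residents 478.7, purchases of foreign government bonds by domestic residents 437.4, increase in resident deposits held at foreign banks 291.2, borrowing by resident firms from foreign banks 530.1; capital account: sale of embassy land to a foreign government 37.7.)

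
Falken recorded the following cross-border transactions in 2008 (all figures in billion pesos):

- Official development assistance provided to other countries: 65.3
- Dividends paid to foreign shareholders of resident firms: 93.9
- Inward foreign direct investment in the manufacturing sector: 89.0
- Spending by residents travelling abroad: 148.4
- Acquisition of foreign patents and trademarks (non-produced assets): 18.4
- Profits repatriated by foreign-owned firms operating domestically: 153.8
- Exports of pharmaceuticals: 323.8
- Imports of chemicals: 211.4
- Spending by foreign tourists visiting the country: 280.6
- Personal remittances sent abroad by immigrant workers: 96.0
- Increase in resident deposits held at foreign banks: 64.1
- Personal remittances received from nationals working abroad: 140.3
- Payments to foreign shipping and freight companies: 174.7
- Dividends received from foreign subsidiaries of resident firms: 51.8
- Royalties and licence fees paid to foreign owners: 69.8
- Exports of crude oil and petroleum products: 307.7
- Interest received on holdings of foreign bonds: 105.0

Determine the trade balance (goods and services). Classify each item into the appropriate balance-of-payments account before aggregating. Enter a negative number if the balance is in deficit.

307.8

Goods: 323.8 - 211.4 + 307.7 = 420.1
Services: -174.7 - 148.4 - 69.8 + 280.6 = -112.3
Trade balance = 420.1 + (-112.3) = 307.8
(Excluded from the trade balance — secondary income: official development assistance provided to other countries 65.3, personal remittances sent abroad by immigrant workers 96.0, personal remittances received from nationals working abroad 140.3; primary income: dividends paid to foreign shareholders of resident firms 93.9, profits repatriated by foreign-owned firms operating domestically 153.8, dividends received from foreign subsidiaries of resident firms 51.8, interest received on holdings of foreign bonds 105.0; financial account: inward foreign direct investment in the manufacturing sector 89.0, increase in resident deposits held at foreign banks 64.1; capital account: acquisition of foreign patents and trademarks (non-produced assets) 18.4.)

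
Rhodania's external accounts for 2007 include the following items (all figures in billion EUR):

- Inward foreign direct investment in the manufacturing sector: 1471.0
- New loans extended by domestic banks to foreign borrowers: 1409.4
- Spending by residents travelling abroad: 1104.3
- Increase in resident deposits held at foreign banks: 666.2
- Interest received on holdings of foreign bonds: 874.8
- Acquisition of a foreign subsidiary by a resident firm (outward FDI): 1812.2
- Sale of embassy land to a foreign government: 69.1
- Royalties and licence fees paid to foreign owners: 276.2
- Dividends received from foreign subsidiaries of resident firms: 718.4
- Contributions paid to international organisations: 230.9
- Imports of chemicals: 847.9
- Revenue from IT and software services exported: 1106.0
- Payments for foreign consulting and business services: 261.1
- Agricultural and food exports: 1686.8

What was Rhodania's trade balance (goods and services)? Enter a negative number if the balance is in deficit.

Goods: -847.9 + 1686.8 = 838.9
Services: -276.2 + 1106.0 - 261.1 - 1104.3 = -535.6
Trade balance = 838.9 + (-535.6) = 303.3
(Excluded from the trade balance — financial account: inward foreign direct investment in the manufacturing sector 1471.0, new loans extended by domestic banks to foreign borrowers 1409.4, increase in resident deposits held at foreign banks 666.2, acquisition of a foreign subsidiary by a resident firm (outward FDI) 1812.2; primary income: interest received on holdings of foreign bonds 874.8, dividends received from foreign subsidiaries of resident firms 718.4; capital account: sale of embassy land to a foreign government 69.1; secondary income: contributions paid to international organisations 230.9.)

303.3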